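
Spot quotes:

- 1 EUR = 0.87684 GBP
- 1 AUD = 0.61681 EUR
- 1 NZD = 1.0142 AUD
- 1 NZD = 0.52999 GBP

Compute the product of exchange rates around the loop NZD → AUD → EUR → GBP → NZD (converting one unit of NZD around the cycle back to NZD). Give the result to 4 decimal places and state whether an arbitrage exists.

1.0350 (arbitrage exists)

Around NZD → AUD → EUR → GBP → NZD: 1 × 1.0142 × 0.61681 × 0.87684 ÷ 0.52999 = 1.034970
Product > 1; profitable direction is NZD → AUD → EUR → GBP → NZD.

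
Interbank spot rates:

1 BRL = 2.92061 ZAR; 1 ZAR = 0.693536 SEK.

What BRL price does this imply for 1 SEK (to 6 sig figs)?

1 SEK ÷ 0.693536 = 1.44189 ZAR
1.44189 ZAR ÷ 2.92061 = 0.493694 BRL

SEK/BRL = 0.493694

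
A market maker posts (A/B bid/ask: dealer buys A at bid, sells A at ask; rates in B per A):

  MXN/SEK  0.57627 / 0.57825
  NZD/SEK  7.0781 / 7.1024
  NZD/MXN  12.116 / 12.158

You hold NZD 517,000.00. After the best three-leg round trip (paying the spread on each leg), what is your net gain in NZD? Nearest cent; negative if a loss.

Best loop NZD → SEK → MXN → NZD:
NZD 517,000.00 × 7.0781 (sell NZD at bid) = SEK 3,659,377.70
SEK 3,659,377.70 ÷ 0.57825 (buy MXN at ask) = MXN 6,328,366.10
MXN 6,328,366.10 ÷ 12.158 (buy NZD at ask) = NZD 520,510.45

Net profit: NZD 3,510.45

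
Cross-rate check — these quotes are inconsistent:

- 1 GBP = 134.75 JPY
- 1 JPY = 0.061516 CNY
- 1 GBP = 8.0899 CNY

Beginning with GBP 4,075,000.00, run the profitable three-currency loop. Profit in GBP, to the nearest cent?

Profitable loop is GBP → JPY → CNY → GBP:
GBP 4,075,000.00 × 134.75 = JPY 549,106,250
JPY 549,106,250 × 0.061516 = CNY 33,778,820.08
CNY 33,778,820.08 ÷ 8.0899 = GBP 4,175,431.10
Profit = GBP 4,175,431.10 − GBP 4,075,000.00

Profit: GBP 100,431.10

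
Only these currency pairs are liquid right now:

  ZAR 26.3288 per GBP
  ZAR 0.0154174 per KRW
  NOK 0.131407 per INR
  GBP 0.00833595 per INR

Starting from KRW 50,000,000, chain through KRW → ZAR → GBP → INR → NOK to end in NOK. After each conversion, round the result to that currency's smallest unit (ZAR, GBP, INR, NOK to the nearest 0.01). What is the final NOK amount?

KRW 50,000,000 × 0.0154174 = ZAR 770,870.00
ZAR 770,870.00 ÷ 26.3288 = GBP 29,278.58
GBP 29,278.58 ÷ 0.00833595 = INR 3,512,326.73
INR 3,512,326.73 × 0.131407 = NOK 461,544.32

NOK 461,544.32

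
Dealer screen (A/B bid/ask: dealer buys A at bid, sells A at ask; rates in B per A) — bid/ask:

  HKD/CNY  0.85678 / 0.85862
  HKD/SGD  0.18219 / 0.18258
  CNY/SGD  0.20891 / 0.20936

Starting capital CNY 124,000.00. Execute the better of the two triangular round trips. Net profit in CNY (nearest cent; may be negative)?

Best loop CNY → HKD → SGD → CNY:
CNY 124,000.00 ÷ 0.85862 (buy HKD at ask) = HKD 144,417.79
HKD 144,417.79 × 0.18219 (sell HKD at bid) = SGD 26,311.48
SGD 26,311.48 ÷ 0.20936 (buy CNY at ask) = CNY 125,675.76

Net profit: CNY 1,675.76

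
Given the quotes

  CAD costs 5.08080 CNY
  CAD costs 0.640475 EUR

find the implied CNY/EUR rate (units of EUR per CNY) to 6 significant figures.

CNY/EUR = 0.126058

1 CNY ÷ 5.08080 = 0.196819 CAD
0.196819 CAD × 0.640475 = 0.126058 EUR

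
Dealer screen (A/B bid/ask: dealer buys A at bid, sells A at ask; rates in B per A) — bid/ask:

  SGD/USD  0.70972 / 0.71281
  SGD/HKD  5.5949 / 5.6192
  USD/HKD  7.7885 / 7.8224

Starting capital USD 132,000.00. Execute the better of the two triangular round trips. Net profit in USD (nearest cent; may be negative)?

Best loop USD → SGD → HKD → USD:
USD 132,000.00 ÷ 0.71281 (buy SGD at ask) = SGD 185,182.59
SGD 185,182.59 × 5.5949 (sell SGD at bid) = HKD 1,036,078.06
HKD 1,036,078.06 ÷ 7.8224 (buy USD at ask) = USD 132,450.15

Net profit: USD 450.15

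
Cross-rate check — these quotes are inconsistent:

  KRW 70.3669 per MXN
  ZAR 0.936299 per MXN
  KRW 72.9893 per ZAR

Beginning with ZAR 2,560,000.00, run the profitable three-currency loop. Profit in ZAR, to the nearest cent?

Profit: ZAR 75,934.57

Profitable loop is ZAR → MXN → KRW → ZAR:
ZAR 2,560,000.00 ÷ 0.936299 = MXN 2,734,169.32
MXN 2,734,169.32 × 70.3669 = KRW 192,395,019
KRW 192,395,019 ÷ 72.9893 = ZAR 2,635,934.57
Profit = ZAR 2,635,934.57 − ZAR 2,560,000.00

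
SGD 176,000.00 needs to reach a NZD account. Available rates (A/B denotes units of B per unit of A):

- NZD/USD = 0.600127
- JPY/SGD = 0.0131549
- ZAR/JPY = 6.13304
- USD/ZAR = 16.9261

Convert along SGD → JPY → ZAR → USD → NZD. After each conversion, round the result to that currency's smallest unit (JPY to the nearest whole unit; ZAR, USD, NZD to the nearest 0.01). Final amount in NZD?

NZD 214,757.94

SGD 176,000.00 ÷ 0.0131549 = JPY 13,379,045
JPY 13,379,045 ÷ 6.13304 = ZAR 2,181,470.36
ZAR 2,181,470.36 ÷ 16.9261 = USD 128,882.04
USD 128,882.04 ÷ 0.600127 = NZD 214,757.94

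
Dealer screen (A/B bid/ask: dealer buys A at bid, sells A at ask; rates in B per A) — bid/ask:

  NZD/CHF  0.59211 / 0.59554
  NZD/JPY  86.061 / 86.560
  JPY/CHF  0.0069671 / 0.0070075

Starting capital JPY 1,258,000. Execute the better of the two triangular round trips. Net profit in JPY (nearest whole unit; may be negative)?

Net profit: JPY 8,567

Best loop JPY → CHF → NZD → JPY:
JPY 1,258,000 × 0.0069671 (sell JPY at bid) = CHF 8,764.61
CHF 8,764.61 ÷ 0.59554 (buy NZD at ask) = NZD 14,717.08
NZD 14,717.08 × 86.061 (sell NZD at bid) = JPY 1,266,567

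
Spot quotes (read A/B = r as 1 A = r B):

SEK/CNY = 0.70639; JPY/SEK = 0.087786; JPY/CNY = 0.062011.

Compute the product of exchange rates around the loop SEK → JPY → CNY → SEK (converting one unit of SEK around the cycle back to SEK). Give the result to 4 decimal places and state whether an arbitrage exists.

1.0000 (no arbitrage)

Around SEK → JPY → CNY → SEK: 1 ÷ 0.087786 × 0.062011 ÷ 0.70639 = 0.999998
Product ≈ 1 (deviation 0.000%, within rounding noise).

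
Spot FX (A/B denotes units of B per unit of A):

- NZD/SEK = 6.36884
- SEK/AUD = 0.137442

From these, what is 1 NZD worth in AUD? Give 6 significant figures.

1 NZD × 6.36884 = 6.36884 SEK
6.36884 SEK × 0.137442 = 0.875346 AUD

NZD/AUD = 0.875346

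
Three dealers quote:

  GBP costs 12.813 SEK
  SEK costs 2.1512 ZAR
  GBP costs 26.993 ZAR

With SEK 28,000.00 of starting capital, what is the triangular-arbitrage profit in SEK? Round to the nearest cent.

Profitable loop is SEK → ZAR → GBP → SEK:
SEK 28,000.00 × 2.1512 = ZAR 60,233.60
ZAR 60,233.60 ÷ 26.993 = GBP 2,231.45
GBP 2,231.45 × 12.813 = SEK 28,591.60
Profit = SEK 28,591.60 − SEK 28,000.00

Profit: SEK 591.60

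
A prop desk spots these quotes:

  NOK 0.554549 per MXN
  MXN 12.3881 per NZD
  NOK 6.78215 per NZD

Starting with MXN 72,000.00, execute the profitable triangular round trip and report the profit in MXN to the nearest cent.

Profitable loop is MXN → NOK → NZD → MXN:
MXN 72,000.00 × 0.554549 = NOK 39,927.53
NOK 39,927.53 ÷ 6.78215 = NZD 5,887.15
NZD 5,887.15 × 12.3881 = MXN 72,930.59
Profit = MXN 72,930.59 − MXN 72,000.00

Profit: MXN 930.59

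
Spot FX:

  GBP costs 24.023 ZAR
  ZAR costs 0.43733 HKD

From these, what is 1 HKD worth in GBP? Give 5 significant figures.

HKD/GBP = 0.095184

1 HKD ÷ 0.43733 = 2.2866 ZAR
2.2866 ZAR ÷ 24.023 = 0.0951839 GBP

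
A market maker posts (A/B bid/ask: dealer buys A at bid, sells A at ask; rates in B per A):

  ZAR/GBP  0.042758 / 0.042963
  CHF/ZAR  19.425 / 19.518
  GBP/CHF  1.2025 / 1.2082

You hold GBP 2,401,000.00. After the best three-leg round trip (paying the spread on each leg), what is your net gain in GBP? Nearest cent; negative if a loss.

Net result: GBP -2,964.24 (no profitable arbitrage after spreads)

Best loop GBP → CHF → ZAR → GBP:
GBP 2,401,000.00 × 1.2025 (sell GBP at bid) = CHF 2,887,202.50
CHF 2,887,202.50 × 19.425 (sell CHF at bid) = ZAR 56,083,908.56
ZAR 56,083,908.56 × 0.042758 (sell ZAR at bid) = GBP 2,398,035.76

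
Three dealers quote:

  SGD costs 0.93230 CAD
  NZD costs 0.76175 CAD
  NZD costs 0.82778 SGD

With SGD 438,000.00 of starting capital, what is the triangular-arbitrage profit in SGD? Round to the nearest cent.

Profit: SGD 5,743.76

Profitable loop is SGD → CAD → NZD → SGD:
SGD 438,000.00 × 0.93230 = CAD 408,347.40
CAD 408,347.40 ÷ 0.76175 = NZD 536,064.85
NZD 536,064.85 × 0.82778 = SGD 443,743.76
Profit = SGD 443,743.76 − SGD 438,000.00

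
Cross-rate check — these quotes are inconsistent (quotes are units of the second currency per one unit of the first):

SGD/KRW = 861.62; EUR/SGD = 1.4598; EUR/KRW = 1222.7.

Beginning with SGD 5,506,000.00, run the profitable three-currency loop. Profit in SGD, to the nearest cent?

Profit: SGD 158,028.44

Profitable loop is SGD → KRW → EUR → SGD:
SGD 5,506,000.00 × 861.62 = KRW 4,744,079,720
KRW 4,744,079,720 ÷ 1222.7 = EUR 3,880,003.04
EUR 3,880,003.04 × 1.4598 = SGD 5,664,028.44
Profit = SGD 5,664,028.44 − SGD 5,506,000.00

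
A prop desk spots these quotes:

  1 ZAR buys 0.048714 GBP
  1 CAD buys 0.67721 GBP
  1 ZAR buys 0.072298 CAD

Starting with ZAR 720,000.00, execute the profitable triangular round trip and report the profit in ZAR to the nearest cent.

Profitable loop is ZAR → CAD → GBP → ZAR:
ZAR 720,000.00 × 0.072298 = CAD 52,054.56
CAD 52,054.56 × 0.67721 = GBP 35,251.87
GBP 35,251.87 ÷ 0.048714 = ZAR 723,649.64
Profit = ZAR 723,649.64 − ZAR 720,000.00

Profit: ZAR 3,649.64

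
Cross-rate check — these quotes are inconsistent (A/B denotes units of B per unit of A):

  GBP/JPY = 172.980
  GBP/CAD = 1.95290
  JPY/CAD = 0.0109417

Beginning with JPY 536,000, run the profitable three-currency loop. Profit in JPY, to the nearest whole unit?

Profitable loop is JPY → GBP → CAD → JPY:
JPY 536,000 ÷ 172.980 = GBP 3,098.62
GBP 3,098.62 × 1.95290 = CAD 6,051.30
CAD 6,051.30 ÷ 0.0109417 = JPY 553,050
Profit = JPY 553,050 − JPY 536,000

Profit: JPY 17,050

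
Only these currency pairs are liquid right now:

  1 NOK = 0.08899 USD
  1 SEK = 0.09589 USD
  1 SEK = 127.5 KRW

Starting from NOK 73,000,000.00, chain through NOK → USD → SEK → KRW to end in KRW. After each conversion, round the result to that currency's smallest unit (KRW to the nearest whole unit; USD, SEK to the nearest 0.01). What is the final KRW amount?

NOK 73,000,000.00 × 0.08899 = USD 6,496,270.00
USD 6,496,270.00 ÷ 0.09589 = SEK 67,747,106.06
SEK 67,747,106.06 × 127.5 = KRW 8,637,756,023

KRW 8,637,756,023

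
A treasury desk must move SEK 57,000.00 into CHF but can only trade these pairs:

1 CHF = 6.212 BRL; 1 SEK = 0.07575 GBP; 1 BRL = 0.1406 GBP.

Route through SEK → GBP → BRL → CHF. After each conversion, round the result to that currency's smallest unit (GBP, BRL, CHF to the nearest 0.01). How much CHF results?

CHF 4,943.57

SEK 57,000.00 × 0.07575 = GBP 4,317.75
GBP 4,317.75 ÷ 0.1406 = BRL 30,709.46
BRL 30,709.46 ÷ 6.212 = CHF 4,943.57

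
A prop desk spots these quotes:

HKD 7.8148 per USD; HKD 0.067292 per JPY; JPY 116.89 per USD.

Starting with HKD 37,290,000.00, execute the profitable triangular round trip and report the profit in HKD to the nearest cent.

Profitable loop is HKD → USD → JPY → HKD:
HKD 37,290,000.00 ÷ 7.8148 = USD 4,771,715.21
USD 4,771,715.21 × 116.89 = JPY 557,765,791
JPY 557,765,791 × 0.067292 = HKD 37,533,175.58
Profit = HKD 37,533,175.58 − HKD 37,290,000.00

Profit: HKD 243,175.58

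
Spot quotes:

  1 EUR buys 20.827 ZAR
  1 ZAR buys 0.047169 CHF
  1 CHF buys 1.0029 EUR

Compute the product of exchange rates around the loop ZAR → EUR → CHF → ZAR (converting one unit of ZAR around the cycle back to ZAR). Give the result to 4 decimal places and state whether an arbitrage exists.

Around ZAR → EUR → CHF → ZAR: 1 ÷ 20.827 ÷ 1.0029 ÷ 0.047169 = 1.014984
Product > 1; profitable direction is ZAR → EUR → CHF → ZAR.

1.0150 (arbitrage exists)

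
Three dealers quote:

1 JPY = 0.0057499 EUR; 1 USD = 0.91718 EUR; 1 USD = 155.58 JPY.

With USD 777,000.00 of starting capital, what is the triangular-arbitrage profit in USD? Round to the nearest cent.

Profitable loop is USD → EUR → JPY → USD:
USD 777,000.00 × 0.91718 = EUR 712,648.86
EUR 712,648.86 ÷ 0.0057499 = JPY 123,941,088
JPY 123,941,088 ÷ 155.58 = USD 796,638.95
Profit = USD 796,638.95 − USD 777,000.00

Profit: USD 19,638.95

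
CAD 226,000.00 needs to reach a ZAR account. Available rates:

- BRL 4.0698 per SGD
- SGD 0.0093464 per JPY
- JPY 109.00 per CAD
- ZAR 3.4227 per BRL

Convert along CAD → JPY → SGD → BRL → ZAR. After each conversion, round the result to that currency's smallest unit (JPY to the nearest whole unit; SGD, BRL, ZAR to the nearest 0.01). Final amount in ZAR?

ZAR 3,207,164.30

CAD 226,000.00 × 109.00 = JPY 24,634,000
JPY 24,634,000 × 0.0093464 = SGD 230,239.22
SGD 230,239.22 × 4.0698 = BRL 937,027.58
BRL 937,027.58 × 3.4227 = ZAR 3,207,164.30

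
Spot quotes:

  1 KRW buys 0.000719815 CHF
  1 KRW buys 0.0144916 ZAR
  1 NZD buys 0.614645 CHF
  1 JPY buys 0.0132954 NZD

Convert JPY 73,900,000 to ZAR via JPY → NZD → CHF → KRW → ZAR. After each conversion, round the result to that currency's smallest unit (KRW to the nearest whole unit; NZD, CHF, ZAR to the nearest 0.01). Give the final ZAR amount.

JPY 73,900,000 × 0.0132954 = NZD 982,530.06
NZD 982,530.06 × 0.614645 = CHF 603,907.19
CHF 603,907.19 ÷ 0.000719815 = KRW 838,975,556
KRW 838,975,556 × 0.0144916 = ZAR 12,158,098.17

ZAR 12,158,098.17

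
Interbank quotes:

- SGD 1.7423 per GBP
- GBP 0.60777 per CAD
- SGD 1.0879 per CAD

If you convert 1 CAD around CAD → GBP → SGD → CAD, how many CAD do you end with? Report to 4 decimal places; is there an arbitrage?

Around CAD → GBP → SGD → CAD: 1 × 0.60777 × 1.7423 ÷ 1.0879 = 0.973359
Product < 1; profitable direction is CAD → SGD → GBP → CAD.

0.9734 (arbitrage exists)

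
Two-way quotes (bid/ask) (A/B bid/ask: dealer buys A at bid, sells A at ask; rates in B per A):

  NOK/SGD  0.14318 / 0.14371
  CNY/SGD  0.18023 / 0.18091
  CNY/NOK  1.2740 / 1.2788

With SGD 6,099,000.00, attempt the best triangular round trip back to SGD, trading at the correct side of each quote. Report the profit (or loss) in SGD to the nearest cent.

Best loop SGD → CNY → NOK → SGD:
SGD 6,099,000.00 ÷ 0.18091 (buy CNY at ask) = CNY 33,712,895.92
CNY 33,712,895.92 × 1.2740 (sell CNY at bid) = NOK 42,950,229.40
NOK 42,950,229.40 × 0.14318 (sell NOK at bid) = SGD 6,149,613.84

Net profit: SGD 50,613.84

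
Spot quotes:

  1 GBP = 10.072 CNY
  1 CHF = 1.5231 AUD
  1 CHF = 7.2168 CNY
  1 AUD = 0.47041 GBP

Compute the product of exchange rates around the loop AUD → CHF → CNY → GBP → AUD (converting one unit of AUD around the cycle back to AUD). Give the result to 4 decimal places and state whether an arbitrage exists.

Around AUD → CHF → CNY → GBP → AUD: 1 ÷ 1.5231 × 7.2168 ÷ 10.072 ÷ 0.47041 = 1.000055
Product ≈ 1 (deviation 0.006%, within rounding noise).

1.0001 (no arbitrage)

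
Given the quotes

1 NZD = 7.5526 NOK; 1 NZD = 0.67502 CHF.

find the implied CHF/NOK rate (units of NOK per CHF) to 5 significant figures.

CHF/NOK = 11.189

1 CHF ÷ 0.67502 = 1.48144 NZD
1.48144 NZD × 7.5526 = 11.1887 NOK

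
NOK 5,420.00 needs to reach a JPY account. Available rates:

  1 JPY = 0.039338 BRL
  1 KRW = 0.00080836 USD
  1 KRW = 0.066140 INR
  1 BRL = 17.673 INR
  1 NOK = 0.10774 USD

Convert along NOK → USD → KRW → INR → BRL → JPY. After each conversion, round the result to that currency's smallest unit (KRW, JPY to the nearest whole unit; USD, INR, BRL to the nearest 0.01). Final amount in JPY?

NOK 5,420.00 × 0.10774 = USD 583.95
USD 583.95 ÷ 0.00080836 = KRW 722,389
KRW 722,389 × 0.066140 = INR 47,778.81
INR 47,778.81 ÷ 17.673 = BRL 2,703.49
BRL 2,703.49 ÷ 0.039338 = JPY 68,725

JPY 68,725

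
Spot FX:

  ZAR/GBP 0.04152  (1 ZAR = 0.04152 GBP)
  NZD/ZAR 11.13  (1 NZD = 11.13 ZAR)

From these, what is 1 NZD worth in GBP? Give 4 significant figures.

NZD/GBP = 0.4621

1 NZD × 11.13 = 11.13 ZAR
11.13 ZAR × 0.04152 = 0.462118 GBP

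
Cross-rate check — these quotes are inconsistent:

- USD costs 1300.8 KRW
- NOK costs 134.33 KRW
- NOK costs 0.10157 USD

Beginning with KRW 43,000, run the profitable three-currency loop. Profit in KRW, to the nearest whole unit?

Profitable loop is KRW → USD → NOK → KRW:
KRW 43,000 ÷ 1300.8 = USD 33.06
USD 33.06 ÷ 0.10157 = NOK 325.46
NOK 325.46 × 134.33 = KRW 43,719
Profit = KRW 43,719 − KRW 43,000

Profit: KRW 719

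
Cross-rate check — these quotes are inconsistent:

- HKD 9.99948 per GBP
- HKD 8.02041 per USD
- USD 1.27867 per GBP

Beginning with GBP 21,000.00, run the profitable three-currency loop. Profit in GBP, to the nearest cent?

Profitable loop is GBP → USD → HKD → GBP:
GBP 21,000.00 × 1.27867 = USD 26,852.07
USD 26,852.07 × 8.02041 = HKD 215,364.61
HKD 215,364.61 ÷ 9.99948 = GBP 21,537.58
Profit = GBP 21,537.58 − GBP 21,000.00

Profit: GBP 537.58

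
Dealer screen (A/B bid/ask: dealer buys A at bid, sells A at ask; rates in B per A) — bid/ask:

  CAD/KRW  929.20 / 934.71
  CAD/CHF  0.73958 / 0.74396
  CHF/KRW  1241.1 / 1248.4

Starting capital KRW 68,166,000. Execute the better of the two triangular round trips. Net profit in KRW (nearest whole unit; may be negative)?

Net profit: KRW 32,318

Best loop KRW → CHF → CAD → KRW:
KRW 68,166,000 ÷ 1248.4 (buy CHF at ask) = CHF 54,602.69
CHF 54,602.69 ÷ 0.74396 (buy CAD at ask) = CAD 73,394.66
CAD 73,394.66 × 929.20 (sell CAD at bid) = KRW 68,198,318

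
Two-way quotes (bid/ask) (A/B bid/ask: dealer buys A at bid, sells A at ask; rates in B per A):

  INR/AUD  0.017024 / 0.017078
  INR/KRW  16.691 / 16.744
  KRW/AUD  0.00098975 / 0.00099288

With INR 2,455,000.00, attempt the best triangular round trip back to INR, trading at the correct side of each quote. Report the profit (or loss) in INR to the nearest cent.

Best loop INR → AUD → KRW → INR:
INR 2,455,000.00 × 0.017024 (sell INR at bid) = AUD 41,793.92
AUD 41,793.92 ÷ 0.00099288 (buy KRW at ask) = KRW 42,093,627
KRW 42,093,627 ÷ 16.744 (buy INR at ask) = INR 2,513,952.86

Net profit: INR 58,952.86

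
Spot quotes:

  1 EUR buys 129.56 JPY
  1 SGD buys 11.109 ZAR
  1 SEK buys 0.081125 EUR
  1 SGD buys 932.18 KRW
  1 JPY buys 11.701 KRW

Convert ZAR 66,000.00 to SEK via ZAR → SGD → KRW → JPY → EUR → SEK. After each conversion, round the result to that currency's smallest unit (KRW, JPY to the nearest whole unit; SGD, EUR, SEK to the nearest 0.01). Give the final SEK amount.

ZAR 66,000.00 ÷ 11.109 = SGD 5,941.13
SGD 5,941.13 × 932.18 = KRW 5,538,203
KRW 5,538,203 ÷ 11.701 = JPY 473,310
JPY 473,310 ÷ 129.56 = EUR 3,653.21
EUR 3,653.21 ÷ 0.081125 = SEK 45,031.86

SEK 45,031.86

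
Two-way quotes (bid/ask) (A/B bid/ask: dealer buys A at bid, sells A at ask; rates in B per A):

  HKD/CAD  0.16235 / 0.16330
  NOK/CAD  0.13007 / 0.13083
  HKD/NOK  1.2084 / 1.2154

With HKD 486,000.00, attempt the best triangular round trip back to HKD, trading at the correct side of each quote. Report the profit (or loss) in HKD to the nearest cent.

Net profit: HKD 10,205.97

Best loop HKD → CAD → NOK → HKD:
HKD 486,000.00 × 0.16235 (sell HKD at bid) = CAD 78,902.10
CAD 78,902.10 ÷ 0.13083 (buy NOK at ask) = NOK 603,088.74
NOK 603,088.74 ÷ 1.2154 (buy HKD at ask) = HKD 496,205.97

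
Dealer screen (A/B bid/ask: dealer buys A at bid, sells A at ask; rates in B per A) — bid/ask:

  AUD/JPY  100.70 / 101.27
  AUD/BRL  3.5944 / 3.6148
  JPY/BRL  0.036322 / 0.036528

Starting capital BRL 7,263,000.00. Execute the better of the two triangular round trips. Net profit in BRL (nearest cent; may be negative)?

Net profit: BRL 86,046.50

Best loop BRL → AUD → JPY → BRL:
BRL 7,263,000.00 ÷ 3.6148 (buy AUD at ask) = AUD 2,009,239.79
AUD 2,009,239.79 × 100.70 (sell AUD at bid) = JPY 202,330,447
JPY 202,330,447 × 0.036322 (sell JPY at bid) = BRL 7,349,046.50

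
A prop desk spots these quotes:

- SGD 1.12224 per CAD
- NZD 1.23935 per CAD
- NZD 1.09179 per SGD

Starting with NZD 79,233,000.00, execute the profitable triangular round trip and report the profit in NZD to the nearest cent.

Profitable loop is NZD → SGD → CAD → NZD:
NZD 79,233,000.00 ÷ 1.09179 = SGD 72,571,648.39
SGD 72,571,648.39 ÷ 1.12224 = CAD 64,666,781.08
CAD 64,666,781.08 × 1.23935 = NZD 80,144,775.13
Profit = NZD 80,144,775.13 − NZD 79,233,000.00

Profit: NZD 911,775.13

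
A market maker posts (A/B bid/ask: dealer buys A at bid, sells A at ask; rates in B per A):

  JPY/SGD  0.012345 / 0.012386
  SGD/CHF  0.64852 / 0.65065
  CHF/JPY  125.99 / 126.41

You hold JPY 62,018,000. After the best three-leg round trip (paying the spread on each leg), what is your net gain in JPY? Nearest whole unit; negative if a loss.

Best loop JPY → SGD → CHF → JPY:
JPY 62,018,000 × 0.012345 (sell JPY at bid) = SGD 765,612.21
SGD 765,612.21 × 0.64852 (sell SGD at bid) = CHF 496,514.83
CHF 496,514.83 × 125.99 (sell CHF at bid) = JPY 62,555,903

Net profit: JPY 537,903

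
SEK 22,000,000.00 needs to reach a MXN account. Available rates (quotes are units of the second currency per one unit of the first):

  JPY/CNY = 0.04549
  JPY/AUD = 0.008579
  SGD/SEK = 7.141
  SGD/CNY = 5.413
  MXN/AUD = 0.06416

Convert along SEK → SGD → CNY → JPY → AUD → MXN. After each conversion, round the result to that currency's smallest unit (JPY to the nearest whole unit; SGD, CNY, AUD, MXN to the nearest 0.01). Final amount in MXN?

MXN 49,018,278.05

SEK 22,000,000.00 ÷ 7.141 = SGD 3,080,801.01
SGD 3,080,801.01 × 5.413 = CNY 16,676,375.87
CNY 16,676,375.87 ÷ 0.04549 = JPY 366,594,326
JPY 366,594,326 × 0.008579 = AUD 3,145,012.72
AUD 3,145,012.72 ÷ 0.06416 = MXN 49,018,278.05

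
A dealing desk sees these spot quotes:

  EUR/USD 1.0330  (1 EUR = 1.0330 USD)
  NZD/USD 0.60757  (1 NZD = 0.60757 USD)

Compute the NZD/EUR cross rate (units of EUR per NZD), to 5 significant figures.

1 NZD × 0.60757 = 0.60757 USD
0.60757 USD ÷ 1.0330 = 0.588161 EUR

NZD/EUR = 0.58816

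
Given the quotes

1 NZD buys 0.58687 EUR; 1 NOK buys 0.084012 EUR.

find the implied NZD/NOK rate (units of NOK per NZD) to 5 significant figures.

1 NZD × 0.58687 = 0.58687 EUR
0.58687 EUR ÷ 0.084012 = 6.98555 NOK

NZD/NOK = 6.9855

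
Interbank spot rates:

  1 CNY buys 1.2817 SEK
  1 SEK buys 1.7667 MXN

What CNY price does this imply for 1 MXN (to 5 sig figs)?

MXN/CNY = 0.44162

1 MXN ÷ 1.7667 = 0.566027 SEK
0.566027 SEK ÷ 1.2817 = 0.441622 CNY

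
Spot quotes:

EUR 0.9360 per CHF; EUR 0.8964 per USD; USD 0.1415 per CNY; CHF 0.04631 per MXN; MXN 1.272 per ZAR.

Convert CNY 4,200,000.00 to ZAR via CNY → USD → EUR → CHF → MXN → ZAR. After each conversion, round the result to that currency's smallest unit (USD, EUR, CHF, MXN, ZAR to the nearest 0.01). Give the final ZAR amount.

CNY 4,200,000.00 × 0.1415 = USD 594,300.00
USD 594,300.00 × 0.8964 = EUR 532,730.52
EUR 532,730.52 ÷ 0.9360 = CHF 569,156.54
CHF 569,156.54 ÷ 0.04631 = MXN 12,290,143.38
MXN 12,290,143.38 ÷ 1.272 = ZAR 9,662,062.41

ZAR 9,662,062.41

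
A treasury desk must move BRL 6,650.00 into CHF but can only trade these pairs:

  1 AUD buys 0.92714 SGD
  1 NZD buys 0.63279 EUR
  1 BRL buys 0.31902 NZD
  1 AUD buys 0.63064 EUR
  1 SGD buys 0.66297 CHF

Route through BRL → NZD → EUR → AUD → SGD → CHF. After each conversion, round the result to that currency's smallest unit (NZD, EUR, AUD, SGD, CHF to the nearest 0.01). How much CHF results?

CHF 1,308.44

BRL 6,650.00 × 0.31902 = NZD 2,121.48
NZD 2,121.48 × 0.63279 = EUR 1,342.45
EUR 1,342.45 ÷ 0.63064 = AUD 2,128.71
AUD 2,128.71 × 0.92714 = SGD 1,973.61
SGD 1,973.61 × 0.66297 = CHF 1,308.44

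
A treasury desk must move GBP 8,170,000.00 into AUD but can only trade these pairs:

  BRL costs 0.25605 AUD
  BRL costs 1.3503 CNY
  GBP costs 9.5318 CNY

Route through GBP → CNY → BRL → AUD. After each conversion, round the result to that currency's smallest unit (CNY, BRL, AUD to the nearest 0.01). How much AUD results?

GBP 8,170,000.00 × 9.5318 = CNY 77,874,806.00
CNY 77,874,806.00 ÷ 1.3503 = BRL 57,672,225.43
BRL 57,672,225.43 × 0.25605 = AUD 14,766,973.32

AUD 14,766,973.32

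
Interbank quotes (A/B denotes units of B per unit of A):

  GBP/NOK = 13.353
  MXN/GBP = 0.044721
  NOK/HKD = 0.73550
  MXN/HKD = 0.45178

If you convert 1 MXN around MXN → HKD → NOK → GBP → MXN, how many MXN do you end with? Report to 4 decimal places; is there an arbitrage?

1.0286 (arbitrage exists)

Around MXN → HKD → NOK → GBP → MXN: 1 × 0.45178 ÷ 0.73550 ÷ 13.353 ÷ 0.044721 = 1.028618
Product > 1; profitable direction is MXN → HKD → NOK → GBP → MXN.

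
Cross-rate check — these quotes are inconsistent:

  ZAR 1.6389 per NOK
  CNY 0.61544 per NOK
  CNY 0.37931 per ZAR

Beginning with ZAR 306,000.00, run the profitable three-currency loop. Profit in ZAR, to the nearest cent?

Profitable loop is ZAR → CNY → NOK → ZAR:
ZAR 306,000.00 × 0.37931 = CNY 116,068.86
CNY 116,068.86 ÷ 0.61544 = NOK 188,594.92
NOK 188,594.92 × 1.6389 = ZAR 309,088.22
Profit = ZAR 309,088.22 − ZAR 306,000.00

Profit: ZAR 3,088.22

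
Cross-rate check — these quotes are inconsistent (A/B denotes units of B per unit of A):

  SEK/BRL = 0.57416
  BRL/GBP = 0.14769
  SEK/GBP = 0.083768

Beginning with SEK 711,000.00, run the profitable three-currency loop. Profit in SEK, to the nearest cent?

Profit: SEK 8,739.73

Profitable loop is SEK → BRL → GBP → SEK:
SEK 711,000.00 × 0.57416 = BRL 408,227.76
BRL 408,227.76 × 0.14769 = GBP 60,291.16
GBP 60,291.16 ÷ 0.083768 = SEK 719,739.73
Profit = SEK 719,739.73 − SEK 711,000.00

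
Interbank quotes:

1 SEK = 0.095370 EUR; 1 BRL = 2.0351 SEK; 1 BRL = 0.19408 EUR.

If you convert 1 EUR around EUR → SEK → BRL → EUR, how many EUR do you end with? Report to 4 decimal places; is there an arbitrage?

Around EUR → SEK → BRL → EUR: 1 ÷ 0.095370 ÷ 2.0351 × 0.19408 = 0.999961
Product ≈ 1 (deviation 0.004%, within rounding noise).

1.0000 (no arbitrage)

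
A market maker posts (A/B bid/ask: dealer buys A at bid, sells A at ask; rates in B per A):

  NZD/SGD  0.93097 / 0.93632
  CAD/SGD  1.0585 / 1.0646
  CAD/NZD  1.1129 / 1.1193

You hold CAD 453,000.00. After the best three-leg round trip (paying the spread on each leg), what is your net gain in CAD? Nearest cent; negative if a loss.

Best loop CAD → SGD → NZD → CAD:
CAD 453,000.00 × 1.0585 (sell CAD at bid) = SGD 479,500.50
SGD 479,500.50 ÷ 0.93632 (buy NZD at ask) = NZD 512,111.78
NZD 512,111.78 ÷ 1.1193 (buy CAD at ask) = CAD 457,528.61

Net profit: CAD 4,528.61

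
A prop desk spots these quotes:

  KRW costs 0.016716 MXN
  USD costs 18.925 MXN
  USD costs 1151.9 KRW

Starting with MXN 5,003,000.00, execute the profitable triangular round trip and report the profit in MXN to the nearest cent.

Profit: MXN 87,280.98

Profitable loop is MXN → USD → KRW → MXN:
MXN 5,003,000.00 ÷ 18.925 = USD 264,359.31
USD 264,359.31 × 1151.9 = KRW 304,515,493
KRW 304,515,493 × 0.016716 = MXN 5,090,280.98
Profit = MXN 5,090,280.98 − MXN 5,003,000.00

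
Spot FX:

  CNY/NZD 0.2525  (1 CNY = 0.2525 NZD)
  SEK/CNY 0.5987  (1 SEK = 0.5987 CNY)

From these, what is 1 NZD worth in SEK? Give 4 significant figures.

NZD/SEK = 6.615

1 NZD ÷ 0.2525 = 3.9604 CNY
3.9604 CNY ÷ 0.5987 = 6.61499 SEK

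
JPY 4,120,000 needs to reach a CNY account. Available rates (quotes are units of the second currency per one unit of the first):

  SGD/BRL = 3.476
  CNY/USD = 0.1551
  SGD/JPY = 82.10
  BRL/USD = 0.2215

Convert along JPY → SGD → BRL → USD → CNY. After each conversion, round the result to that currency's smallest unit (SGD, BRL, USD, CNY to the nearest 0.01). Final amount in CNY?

CNY 249,112.64

JPY 4,120,000 ÷ 82.10 = SGD 50,182.70
SGD 50,182.70 × 3.476 = BRL 174,435.07
BRL 174,435.07 × 0.2215 = USD 38,637.37
USD 38,637.37 ÷ 0.1551 = CNY 249,112.64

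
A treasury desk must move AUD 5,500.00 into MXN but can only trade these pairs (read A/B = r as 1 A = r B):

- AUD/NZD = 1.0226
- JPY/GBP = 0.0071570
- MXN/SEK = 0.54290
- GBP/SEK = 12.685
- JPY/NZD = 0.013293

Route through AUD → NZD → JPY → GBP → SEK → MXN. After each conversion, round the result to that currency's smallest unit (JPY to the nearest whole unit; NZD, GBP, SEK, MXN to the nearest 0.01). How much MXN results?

AUD 5,500.00 × 1.0226 = NZD 5,624.30
NZD 5,624.30 ÷ 0.013293 = JPY 423,102
JPY 423,102 × 0.0071570 = GBP 3,028.14
GBP 3,028.14 × 12.685 = SEK 38,411.96
SEK 38,411.96 ÷ 0.54290 = MXN 70,753.29

MXN 70,753.29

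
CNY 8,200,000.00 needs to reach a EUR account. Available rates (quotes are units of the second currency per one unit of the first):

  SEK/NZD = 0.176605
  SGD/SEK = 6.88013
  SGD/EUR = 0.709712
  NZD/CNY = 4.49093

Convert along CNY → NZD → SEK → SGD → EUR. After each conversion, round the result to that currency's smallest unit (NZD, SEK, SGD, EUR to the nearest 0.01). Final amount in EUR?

EUR 1,066,498.08

CNY 8,200,000.00 ÷ 4.49093 = NZD 1,825,902.43
NZD 1,825,902.43 ÷ 0.176605 = SEK 10,338,905.64
SEK 10,338,905.64 ÷ 6.88013 = SGD 1,502,719.52
SGD 1,502,719.52 × 0.709712 = EUR 1,066,498.08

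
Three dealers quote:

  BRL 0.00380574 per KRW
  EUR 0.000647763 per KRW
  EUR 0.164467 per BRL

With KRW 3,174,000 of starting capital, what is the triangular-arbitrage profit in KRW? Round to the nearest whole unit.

Profitable loop is KRW → EUR → BRL → KRW:
KRW 3,174,000 × 0.000647763 = EUR 2,056.00
EUR 2,056.00 ÷ 0.164467 = BRL 12,500.99
BRL 12,500.99 ÷ 0.00380574 = KRW 3,284,772
Profit = KRW 3,284,772 − KRW 3,174,000

Profit: KRW 110,772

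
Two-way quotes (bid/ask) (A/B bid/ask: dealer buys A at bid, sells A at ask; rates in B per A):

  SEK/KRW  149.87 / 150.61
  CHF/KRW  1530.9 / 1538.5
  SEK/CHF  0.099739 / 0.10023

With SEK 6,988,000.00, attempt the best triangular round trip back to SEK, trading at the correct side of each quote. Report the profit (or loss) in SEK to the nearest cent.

Best loop SEK → CHF → KRW → SEK:
SEK 6,988,000.00 × 0.099739 (sell SEK at bid) = CHF 696,976.13
CHF 696,976.13 × 1530.9 (sell CHF at bid) = KRW 1,067,000,760
KRW 1,067,000,760 ÷ 150.61 (buy SEK at ask) = SEK 7,084,527.99

Net profit: SEK 96,527.99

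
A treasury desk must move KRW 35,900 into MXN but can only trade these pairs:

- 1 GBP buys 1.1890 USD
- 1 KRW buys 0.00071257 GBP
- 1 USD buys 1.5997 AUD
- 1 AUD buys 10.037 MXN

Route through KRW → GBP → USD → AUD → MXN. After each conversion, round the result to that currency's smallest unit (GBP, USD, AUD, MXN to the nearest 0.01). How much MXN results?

MXN 488.30

KRW 35,900 × 0.00071257 = GBP 25.58
GBP 25.58 × 1.1890 = USD 30.41
USD 30.41 × 1.5997 = AUD 48.65
AUD 48.65 × 10.037 = MXN 488.30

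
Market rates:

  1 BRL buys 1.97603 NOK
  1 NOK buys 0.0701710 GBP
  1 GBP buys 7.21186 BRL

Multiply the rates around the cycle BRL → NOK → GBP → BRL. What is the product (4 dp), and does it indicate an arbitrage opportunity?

1.0000 (no arbitrage)

Around BRL → NOK → GBP → BRL: 1 × 1.97603 × 0.0701710 × 7.21186 = 0.999997
Product ≈ 1 (deviation 0.000%, within rounding noise).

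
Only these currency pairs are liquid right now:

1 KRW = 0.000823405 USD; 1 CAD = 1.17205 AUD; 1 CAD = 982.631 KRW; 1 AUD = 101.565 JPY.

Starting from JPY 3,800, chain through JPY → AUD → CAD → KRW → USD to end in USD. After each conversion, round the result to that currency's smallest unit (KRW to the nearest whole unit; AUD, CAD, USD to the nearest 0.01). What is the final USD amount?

USD 25.83

JPY 3,800 ÷ 101.565 = AUD 37.41
AUD 37.41 ÷ 1.17205 = CAD 31.92
CAD 31.92 × 982.631 = KRW 31,366
KRW 31,366 × 0.000823405 = USD 25.83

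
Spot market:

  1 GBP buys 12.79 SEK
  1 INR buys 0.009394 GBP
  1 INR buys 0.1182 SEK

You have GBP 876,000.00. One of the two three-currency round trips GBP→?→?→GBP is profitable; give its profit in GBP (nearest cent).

Profit: GBP 14,446.29

Profitable loop is GBP → SEK → INR → GBP:
GBP 876,000.00 × 12.79 = SEK 11,204,040.00
SEK 11,204,040.00 ÷ 0.1182 = INR 94,788,832.49
INR 94,788,832.49 × 0.009394 = GBP 890,446.29
Profit = GBP 890,446.29 − GBP 876,000.00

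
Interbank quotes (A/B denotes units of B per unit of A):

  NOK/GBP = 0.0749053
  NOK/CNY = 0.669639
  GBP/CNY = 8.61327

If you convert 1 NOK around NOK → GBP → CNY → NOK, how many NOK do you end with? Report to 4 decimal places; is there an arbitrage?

Around NOK → GBP → CNY → NOK: 1 × 0.0749053 × 8.61327 ÷ 0.669639 = 0.963474
Product < 1; profitable direction is NOK → CNY → GBP → NOK.

0.9635 (arbitrage exists)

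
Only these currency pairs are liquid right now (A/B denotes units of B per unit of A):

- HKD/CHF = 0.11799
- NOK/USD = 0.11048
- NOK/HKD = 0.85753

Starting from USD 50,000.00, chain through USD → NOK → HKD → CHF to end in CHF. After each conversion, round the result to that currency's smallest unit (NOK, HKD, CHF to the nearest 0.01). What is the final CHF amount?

USD 50,000.00 ÷ 0.11048 = NOK 452,570.60
NOK 452,570.60 × 0.85753 = HKD 388,092.87
HKD 388,092.87 × 0.11799 = CHF 45,791.08

CHF 45,791.08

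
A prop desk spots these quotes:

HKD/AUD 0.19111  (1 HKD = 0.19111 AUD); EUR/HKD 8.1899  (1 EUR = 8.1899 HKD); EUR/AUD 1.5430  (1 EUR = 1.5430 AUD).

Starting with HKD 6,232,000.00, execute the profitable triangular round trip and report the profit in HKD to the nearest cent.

Profit: HKD 89,549.31

Profitable loop is HKD → AUD → EUR → HKD:
HKD 6,232,000.00 × 0.19111 = AUD 1,190,997.52
AUD 1,190,997.52 ÷ 1.5430 = EUR 771,871.37
EUR 771,871.37 × 8.1899 = HKD 6,321,549.31
Profit = HKD 6,321,549.31 − HKD 6,232,000.00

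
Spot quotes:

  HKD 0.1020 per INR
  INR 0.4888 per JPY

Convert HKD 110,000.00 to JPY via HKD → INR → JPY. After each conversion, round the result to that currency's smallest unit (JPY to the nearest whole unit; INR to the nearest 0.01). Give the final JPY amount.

HKD 110,000.00 ÷ 0.1020 = INR 1,078,431.37
INR 1,078,431.37 ÷ 0.4888 = JPY 2,206,283

JPY 2,206,283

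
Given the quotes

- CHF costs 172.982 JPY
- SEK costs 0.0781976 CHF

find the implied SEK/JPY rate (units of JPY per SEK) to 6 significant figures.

SEK/JPY = 13.5268

1 SEK × 0.0781976 = 0.0781976 CHF
0.0781976 CHF × 172.982 = 13.5268 JPY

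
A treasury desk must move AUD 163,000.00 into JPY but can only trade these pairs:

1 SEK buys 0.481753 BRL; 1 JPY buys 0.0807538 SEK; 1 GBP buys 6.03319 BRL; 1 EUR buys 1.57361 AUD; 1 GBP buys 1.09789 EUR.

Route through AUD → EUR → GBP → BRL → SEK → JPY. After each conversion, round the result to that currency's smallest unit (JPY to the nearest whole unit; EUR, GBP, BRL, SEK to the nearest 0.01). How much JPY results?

AUD 163,000.00 ÷ 1.57361 = EUR 103,583.48
EUR 103,583.48 ÷ 1.09789 = GBP 94,347.78
GBP 94,347.78 × 6.03319 = BRL 569,218.08
BRL 569,218.08 ÷ 0.481753 = SEK 1,181,555.86
SEK 1,181,555.86 ÷ 0.0807538 = JPY 14,631,582

JPY 14,631,582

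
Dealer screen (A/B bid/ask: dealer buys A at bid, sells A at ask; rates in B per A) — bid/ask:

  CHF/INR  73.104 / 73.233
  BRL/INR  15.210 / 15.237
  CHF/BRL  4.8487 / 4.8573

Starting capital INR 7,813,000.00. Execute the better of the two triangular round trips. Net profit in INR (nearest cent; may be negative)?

Net profit: INR 55,021.30

Best loop INR → CHF → BRL → INR:
INR 7,813,000.00 ÷ 73.233 (buy CHF at ask) = CHF 106,686.88
CHF 106,686.88 × 4.8487 (sell CHF at bid) = BRL 517,292.66
BRL 517,292.66 × 15.210 (sell BRL at bid) = INR 7,868,021.30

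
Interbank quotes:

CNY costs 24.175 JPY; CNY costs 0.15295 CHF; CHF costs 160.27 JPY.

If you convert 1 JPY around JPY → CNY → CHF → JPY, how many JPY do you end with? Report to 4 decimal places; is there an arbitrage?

1.0140 (arbitrage exists)

Around JPY → CNY → CHF → JPY: 1 ÷ 24.175 × 0.15295 × 160.27 = 1.013994
Product > 1; profitable direction is JPY → CNY → CHF → JPY.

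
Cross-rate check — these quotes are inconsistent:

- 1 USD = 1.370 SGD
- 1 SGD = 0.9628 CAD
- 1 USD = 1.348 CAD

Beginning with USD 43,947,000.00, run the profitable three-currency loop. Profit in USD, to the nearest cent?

Profit: USD 965,008.47

Profitable loop is USD → CAD → SGD → USD:
USD 43,947,000.00 × 1.348 = CAD 59,240,556.00
CAD 59,240,556.00 ÷ 0.9628 = SGD 61,529,451.60
SGD 61,529,451.60 ÷ 1.370 = USD 44,912,008.47
Profit = USD 44,912,008.47 − USD 43,947,000.00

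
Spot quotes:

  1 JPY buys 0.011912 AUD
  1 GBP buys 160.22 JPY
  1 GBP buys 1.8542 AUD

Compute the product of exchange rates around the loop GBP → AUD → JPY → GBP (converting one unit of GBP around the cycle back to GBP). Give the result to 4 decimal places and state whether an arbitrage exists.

Around GBP → AUD → JPY → GBP: 1 × 1.8542 ÷ 0.011912 ÷ 160.22 = 0.971528
Product < 1; profitable direction is GBP → JPY → AUD → GBP.

0.9715 (arbitrage exists)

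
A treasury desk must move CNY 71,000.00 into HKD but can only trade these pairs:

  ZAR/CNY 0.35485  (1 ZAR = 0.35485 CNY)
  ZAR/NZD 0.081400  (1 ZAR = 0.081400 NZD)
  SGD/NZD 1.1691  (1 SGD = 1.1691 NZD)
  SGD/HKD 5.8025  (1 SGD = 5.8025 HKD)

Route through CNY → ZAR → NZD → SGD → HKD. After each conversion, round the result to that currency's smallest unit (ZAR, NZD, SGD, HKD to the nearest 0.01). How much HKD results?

CNY 71,000.00 ÷ 0.35485 = ZAR 200,084.54
ZAR 200,084.54 × 0.081400 = NZD 16,286.88
NZD 16,286.88 ÷ 1.1691 = SGD 13,931.13
SGD 13,931.13 × 5.8025 = HKD 80,835.38

HKD 80,835.38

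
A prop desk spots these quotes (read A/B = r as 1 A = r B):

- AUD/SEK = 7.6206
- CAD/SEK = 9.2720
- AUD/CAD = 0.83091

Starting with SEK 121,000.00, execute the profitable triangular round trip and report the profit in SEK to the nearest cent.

Profitable loop is SEK → AUD → CAD → SEK:
SEK 121,000.00 ÷ 7.6206 = AUD 15,878.01
AUD 15,878.01 × 0.83091 = CAD 13,193.20
CAD 13,193.20 × 9.2720 = SEK 122,327.36
Profit = SEK 122,327.36 − SEK 121,000.00

Profit: SEK 1,327.36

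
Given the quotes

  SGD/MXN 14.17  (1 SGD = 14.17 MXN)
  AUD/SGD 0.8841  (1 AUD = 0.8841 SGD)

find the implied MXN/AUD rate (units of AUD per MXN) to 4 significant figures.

1 MXN ÷ 14.17 = 0.0705716 SGD
0.0705716 SGD ÷ 0.8841 = 0.0798231 AUD

MXN/AUD = 0.07982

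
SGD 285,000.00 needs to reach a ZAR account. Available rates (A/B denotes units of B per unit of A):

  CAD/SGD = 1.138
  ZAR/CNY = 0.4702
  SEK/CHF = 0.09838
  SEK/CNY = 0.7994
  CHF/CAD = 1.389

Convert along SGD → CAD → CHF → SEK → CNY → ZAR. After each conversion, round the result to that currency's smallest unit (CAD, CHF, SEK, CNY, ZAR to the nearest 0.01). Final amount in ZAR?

SGD 285,000.00 ÷ 1.138 = CAD 250,439.37
CAD 250,439.37 ÷ 1.389 = CHF 180,301.92
CHF 180,301.92 ÷ 0.09838 = SEK 1,832,709.09
SEK 1,832,709.09 × 0.7994 = CNY 1,465,067.65
CNY 1,465,067.65 ÷ 0.4702 = ZAR 3,115,839.32

ZAR 3,115,839.32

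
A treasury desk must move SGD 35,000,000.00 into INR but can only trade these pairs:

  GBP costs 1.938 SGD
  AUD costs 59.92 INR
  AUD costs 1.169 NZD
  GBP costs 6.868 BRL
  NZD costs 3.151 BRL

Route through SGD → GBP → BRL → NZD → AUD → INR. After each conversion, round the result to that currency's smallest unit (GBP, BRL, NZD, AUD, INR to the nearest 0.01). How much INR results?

SGD 35,000,000.00 ÷ 1.938 = GBP 18,059,855.52
GBP 18,059,855.52 × 6.868 = BRL 124,035,087.71
BRL 124,035,087.71 ÷ 3.151 = NZD 39,363,721.90
NZD 39,363,721.90 ÷ 1.169 = AUD 33,672,987.08
AUD 33,672,987.08 × 59.92 = INR 2,017,685,385.83

INR 2,017,685,385.83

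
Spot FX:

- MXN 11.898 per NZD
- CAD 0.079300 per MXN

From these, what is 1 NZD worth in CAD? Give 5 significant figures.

NZD/CAD = 0.94351

1 NZD × 11.898 = 11.898 MXN
11.898 MXN × 0.079300 = 0.943511 CAD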